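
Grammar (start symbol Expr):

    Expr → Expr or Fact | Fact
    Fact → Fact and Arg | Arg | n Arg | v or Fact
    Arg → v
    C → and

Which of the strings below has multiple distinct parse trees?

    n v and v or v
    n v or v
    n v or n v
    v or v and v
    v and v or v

v or v and v

n v and v or v: 1 tree
n v or v: 1 tree
n v or n v: 1 tree
v or v and v: 3 trees
v and v or v: 1 tree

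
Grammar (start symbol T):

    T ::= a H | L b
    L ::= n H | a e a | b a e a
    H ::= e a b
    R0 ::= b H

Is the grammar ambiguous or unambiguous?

Witness: a e a b

Derivation 1: T ⇒ a H ⇒ a e a b
Derivation 2: T ⇒ L b ⇒ a e a b

Two distinct leftmost derivations for the same string.

Ambiguous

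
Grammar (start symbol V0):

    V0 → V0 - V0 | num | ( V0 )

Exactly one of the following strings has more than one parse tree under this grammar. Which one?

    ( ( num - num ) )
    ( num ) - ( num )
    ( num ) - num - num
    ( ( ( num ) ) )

( ( num - num ) ): 1 tree
( num ) - ( num ): 1 tree
( num ) - num - num: 2 trees
( ( ( num ) ) ): 1 tree

( num ) - num - num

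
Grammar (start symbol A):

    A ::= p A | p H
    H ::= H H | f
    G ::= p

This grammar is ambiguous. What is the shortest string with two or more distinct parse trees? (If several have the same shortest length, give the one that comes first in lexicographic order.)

p f f f

length 2: no string has ≥2 trees
length 3: no string has ≥2 trees
length 4: p f f f has 2 parse trees

Two derivations of p f f f:
  A ⇒ p H ⇒ p H H ⇒ p H H H ⇒ p f H H ⇒ p f f H ⇒ p f f f
  A ⇒ p H ⇒ p H H ⇒ p f H ⇒ p f H H ⇒ p f f H ⇒ p f f f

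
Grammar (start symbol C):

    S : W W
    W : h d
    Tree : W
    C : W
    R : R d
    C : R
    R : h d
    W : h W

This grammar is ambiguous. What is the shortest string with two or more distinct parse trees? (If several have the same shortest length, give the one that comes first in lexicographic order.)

length 2: h d has 2 parse trees

Two derivations of h d:
  C ⇒ W ⇒ h d
  C ⇒ R ⇒ h d

h d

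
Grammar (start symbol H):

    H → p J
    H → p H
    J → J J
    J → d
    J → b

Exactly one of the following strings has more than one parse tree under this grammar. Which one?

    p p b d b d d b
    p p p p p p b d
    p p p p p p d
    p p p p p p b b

p p b d b d d b

p p b d b d d b: 42 trees
p p p p p p b d: 1 tree
p p p p p p d: 1 tree
p p p p p p b b: 1 tree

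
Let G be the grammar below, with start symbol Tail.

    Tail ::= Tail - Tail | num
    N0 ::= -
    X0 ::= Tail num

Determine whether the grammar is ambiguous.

Ambiguous

Witness: num - num - num

Derivation 1: Tail ⇒ Tail - Tail ⇒ Tail - Tail - Tail ⇒ num - Tail - Tail ⇒ num - num - Tail ⇒ num - num - num
Derivation 2: Tail ⇒ Tail - Tail ⇒ num - Tail ⇒ num - Tail - Tail ⇒ num - num - Tail ⇒ num - num - num

Two distinct leftmost derivations for the same string.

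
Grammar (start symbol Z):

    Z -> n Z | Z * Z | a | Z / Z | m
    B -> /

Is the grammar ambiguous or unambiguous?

Ambiguous

Witness: n a * a

Derivation 1: Z ⇒ n Z ⇒ n Z * Z ⇒ n a * Z ⇒ n a * a
Derivation 2: Z ⇒ Z * Z ⇒ n Z * Z ⇒ n a * Z ⇒ n a * a

Two distinct leftmost derivations for the same string.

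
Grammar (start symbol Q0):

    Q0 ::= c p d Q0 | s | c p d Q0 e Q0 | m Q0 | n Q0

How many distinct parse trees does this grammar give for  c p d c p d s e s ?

2

Parse trees for c p d c p d s e s:
  [Q0 c p d [Q0 c p d [Q0 s] e [Q0 s]]]
  [Q0 c p d [Q0 c p d [Q0 s]] e [Q0 s]]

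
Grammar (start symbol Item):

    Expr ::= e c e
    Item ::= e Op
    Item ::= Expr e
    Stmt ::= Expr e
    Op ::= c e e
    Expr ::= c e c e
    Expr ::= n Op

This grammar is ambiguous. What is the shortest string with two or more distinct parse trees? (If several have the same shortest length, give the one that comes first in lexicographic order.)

length 4: e c e e has 2 parse trees

Two derivations of e c e e:
  Item ⇒ e Op ⇒ e c e e
  Item ⇒ Expr e ⇒ e c e e

e c e e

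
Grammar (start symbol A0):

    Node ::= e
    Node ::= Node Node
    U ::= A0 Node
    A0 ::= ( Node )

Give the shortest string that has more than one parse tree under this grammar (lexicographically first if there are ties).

( e e e )

length 3: no string has ≥2 trees
length 4: no string has ≥2 trees
length 5: ( e e e ) has 2 parse trees

Two derivations of ( e e e ):
  A0 ⇒ ( Node ) ⇒ ( Node Node ) ⇒ ( e Node ) ⇒ ( e Node Node ) ⇒ ( e e Node ) ⇒ ( e e e )
  A0 ⇒ ( Node ) ⇒ ( Node Node ) ⇒ ( Node Node Node ) ⇒ ( e Node Node ) ⇒ ( e e Node ) ⇒ ( e e e )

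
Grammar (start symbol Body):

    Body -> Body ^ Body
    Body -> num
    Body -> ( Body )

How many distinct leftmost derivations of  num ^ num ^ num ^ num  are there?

5

Parse trees for num ^ num ^ num ^ num:
  [Body [Body num] ^ [Body [Body num] ^ [Body [Body num] ^ [Body num]]]]
  [Body [Body num] ^ [Body [Body [Body num] ^ [Body num]] ^ [Body num]]]
  [Body [Body [Body num] ^ [Body num]] ^ [Body [Body num] ^ [Body num]]]
  [Body [Body [Body num] ^ [Body [Body num] ^ [Body num]]] ^ [Body num]]
  [Body [Body [Body [Body num] ^ [Body num]] ^ [Body num]] ^ [Body num]]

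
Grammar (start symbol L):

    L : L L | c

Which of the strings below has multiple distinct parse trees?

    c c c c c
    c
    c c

c c c c c

c c c c c: 14 trees
c: 1 tree
c c: 1 tree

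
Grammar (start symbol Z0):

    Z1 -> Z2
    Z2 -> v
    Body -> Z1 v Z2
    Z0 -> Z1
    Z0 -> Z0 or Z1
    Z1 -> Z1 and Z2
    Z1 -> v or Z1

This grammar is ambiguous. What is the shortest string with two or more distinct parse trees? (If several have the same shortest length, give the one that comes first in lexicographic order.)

v or v

length 1: no string has ≥2 trees
length 3: v or v has 2 parse trees

Two derivations of v or v:
  Z0 ⇒ Z1 ⇒ v or Z1 ⇒ v or Z2 ⇒ v or v
  Z0 ⇒ Z0 or Z1 ⇒ Z1 or Z1 ⇒ Z2 or Z1 ⇒ v or Z1 ⇒ v or Z2 ⇒ v or v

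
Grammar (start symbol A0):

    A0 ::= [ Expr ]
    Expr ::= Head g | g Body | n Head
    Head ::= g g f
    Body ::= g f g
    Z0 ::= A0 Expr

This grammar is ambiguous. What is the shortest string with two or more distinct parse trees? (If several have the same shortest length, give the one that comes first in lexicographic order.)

length 6: [ g g f g ] has 2 parse trees

Two derivations of [ g g f g ]:
  A0 ⇒ [ Expr ] ⇒ [ Head g ] ⇒ [ g g f g ]
  A0 ⇒ [ Expr ] ⇒ [ g Body ] ⇒ [ g g f g ]

[ g g f g ]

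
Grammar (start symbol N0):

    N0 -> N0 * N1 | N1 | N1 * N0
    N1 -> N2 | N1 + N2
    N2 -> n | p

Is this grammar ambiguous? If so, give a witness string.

Witness: n * n

Derivation 1: N0 ⇒ N0 * N1 ⇒ N1 * N1 ⇒ N2 * N1 ⇒ n * N1 ⇒ n * N2 ⇒ n * n
Derivation 2: N0 ⇒ N1 * N0 ⇒ N2 * N0 ⇒ n * N0 ⇒ n * N1 ⇒ n * N2 ⇒ n * n

Two distinct leftmost derivations for the same string.

Ambiguous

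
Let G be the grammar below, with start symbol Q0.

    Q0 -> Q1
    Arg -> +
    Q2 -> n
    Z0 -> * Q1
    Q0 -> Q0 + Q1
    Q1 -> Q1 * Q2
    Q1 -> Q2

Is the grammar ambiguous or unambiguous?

(Z0, Arg are unreachable from Q0, so their rules don't affect L(Q0).) The grammar is stratified — Q0 handles '+' (left-recursive), Q1 handles '*', Q2 atoms. Each operator has a fixed associativity and precedence level, so every string has one parse.

Unambiguous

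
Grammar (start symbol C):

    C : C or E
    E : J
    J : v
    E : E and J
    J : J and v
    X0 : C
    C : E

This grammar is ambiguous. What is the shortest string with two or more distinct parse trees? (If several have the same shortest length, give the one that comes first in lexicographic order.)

length 1: no string has ≥2 trees
length 3: v and v has 2 parse trees

Two derivations of v and v:
  C ⇒ E ⇒ J ⇒ J and v ⇒ v and v
  C ⇒ E ⇒ E and J ⇒ J and J ⇒ v and J ⇒ v and v

v and v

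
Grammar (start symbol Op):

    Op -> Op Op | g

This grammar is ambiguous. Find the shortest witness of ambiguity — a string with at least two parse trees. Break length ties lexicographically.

length 1: no string has ≥2 trees
length 2: no string has ≥2 trees
length 3: g g g has 2 parse trees

Two derivations of g g g:
  Op ⇒ Op Op ⇒ Op Op Op ⇒ g Op Op ⇒ g g Op ⇒ g g g
  Op ⇒ Op Op ⇒ g Op ⇒ g Op Op ⇒ g g Op ⇒ g g g

g g g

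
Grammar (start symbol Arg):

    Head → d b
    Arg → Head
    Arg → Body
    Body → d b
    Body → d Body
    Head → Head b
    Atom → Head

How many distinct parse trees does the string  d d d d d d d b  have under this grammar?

Parse trees for d d d d d d d b:
  [Arg [Body d [Body d [Body d [Body d [Body d [Body d [Body d b]]]]]]]]

1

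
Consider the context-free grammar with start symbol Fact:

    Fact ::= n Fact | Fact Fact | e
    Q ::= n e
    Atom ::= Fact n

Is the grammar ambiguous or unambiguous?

Witness: e e e

Derivation 1: Fact ⇒ Fact Fact ⇒ Fact Fact Fact ⇒ e Fact Fact ⇒ e e Fact ⇒ e e e
Derivation 2: Fact ⇒ Fact Fact ⇒ e Fact ⇒ e Fact Fact ⇒ e e Fact ⇒ e e e

Two distinct leftmost derivations for the same string.

Ambiguous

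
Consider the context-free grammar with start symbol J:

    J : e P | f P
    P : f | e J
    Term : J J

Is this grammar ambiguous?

Only J, P are reachable from J; ignoring the rest: Each reachable nonterminal has at most one production per leading terminal, and all productions are right-linear; the derivation is determined token-by-token.

Unambiguous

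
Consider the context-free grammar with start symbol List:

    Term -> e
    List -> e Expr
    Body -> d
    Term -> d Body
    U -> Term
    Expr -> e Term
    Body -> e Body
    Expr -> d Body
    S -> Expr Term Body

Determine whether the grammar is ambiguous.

(U, S are unreachable from List, so their rules don't affect L(List).) Each reachable nonterminal has at most one production per leading terminal, and all productions are right-linear; the derivation is determined token-by-token.

Unambiguous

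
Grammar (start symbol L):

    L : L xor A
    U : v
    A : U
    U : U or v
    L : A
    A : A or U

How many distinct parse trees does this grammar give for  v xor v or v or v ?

Parse trees for v xor v or v or v:
  [L [L [A [U v]]] xor [A [U [U [U v] or v] or v]]]
  [L [L [A [U v]]] xor [A [A [U v]] or [U [U v] or v]]]
  [L [L [A [U v]]] xor [A [A [U [U v] or v]] or [U v]]]
  [L [L [A [U v]]] xor [A [A [A [U v]] or [U v]] or [U v]]]

4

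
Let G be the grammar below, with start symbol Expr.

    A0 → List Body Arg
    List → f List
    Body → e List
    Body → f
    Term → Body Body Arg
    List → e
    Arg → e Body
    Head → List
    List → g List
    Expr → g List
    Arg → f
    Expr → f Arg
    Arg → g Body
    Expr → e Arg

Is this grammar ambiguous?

Unambiguous

(A0, Head, Term are unreachable from Expr, so their rules don't affect L(Expr).) Each reachable nonterminal has at most one production per leading terminal, and all productions are right-linear; the derivation is determined token-by-token.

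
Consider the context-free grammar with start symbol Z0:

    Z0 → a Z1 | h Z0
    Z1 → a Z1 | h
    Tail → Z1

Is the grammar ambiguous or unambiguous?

Unambiguous

Only Z0, Z1 are reachable from Z0; ignoring the rest: The reachable rules are right-linear with at most one rule per (nonterminal, next-terminal) pair. Each input token forces the next rule, so parsing is deterministic.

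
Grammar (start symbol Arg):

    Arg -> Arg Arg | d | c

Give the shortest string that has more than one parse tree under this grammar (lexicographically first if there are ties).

length 1: no string has ≥2 trees
length 2: no string has ≥2 trees
length 3: c c c has 2 parse trees

Two derivations of c c c:
  Arg ⇒ Arg Arg ⇒ Arg Arg Arg ⇒ c Arg Arg ⇒ c c Arg ⇒ c c c
  Arg ⇒ Arg Arg ⇒ c Arg ⇒ c Arg Arg ⇒ c c Arg ⇒ c c c

c c c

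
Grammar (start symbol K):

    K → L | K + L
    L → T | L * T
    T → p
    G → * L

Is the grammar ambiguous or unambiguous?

Only K, L, T are reachable from K; ignoring the rest: K → K + L | L  ;  L → L * T | T  — a left-associative chain with T at the bottom. Each string factors uniquely by precedence.

Unambiguous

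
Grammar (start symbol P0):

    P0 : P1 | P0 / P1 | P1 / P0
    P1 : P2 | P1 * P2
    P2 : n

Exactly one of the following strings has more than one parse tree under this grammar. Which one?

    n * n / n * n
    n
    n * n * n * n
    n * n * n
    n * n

n * n / n * n

n * n / n * n: 2 trees
n: 1 tree
n * n * n * n: 1 tree
n * n * n: 1 tree
n * n: 1 tree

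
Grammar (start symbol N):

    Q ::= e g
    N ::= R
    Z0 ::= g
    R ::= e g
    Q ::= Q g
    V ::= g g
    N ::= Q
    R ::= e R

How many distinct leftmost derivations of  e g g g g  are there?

Parse trees for e g g g g:
  [N [Q [Q [Q [Q e g] g] g] g]]

1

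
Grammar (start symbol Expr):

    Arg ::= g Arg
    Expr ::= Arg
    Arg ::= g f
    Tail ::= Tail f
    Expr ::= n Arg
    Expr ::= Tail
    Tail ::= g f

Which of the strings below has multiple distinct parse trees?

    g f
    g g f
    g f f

g f

g f: 2 trees
g g f: 1 tree
g f f: 1 tree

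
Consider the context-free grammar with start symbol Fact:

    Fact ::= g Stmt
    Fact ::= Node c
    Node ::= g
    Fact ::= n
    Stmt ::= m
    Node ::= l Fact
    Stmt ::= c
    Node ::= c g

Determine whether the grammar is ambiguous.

Ambiguous

Witness: g c

Derivation 1: Fact ⇒ g Stmt ⇒ g c
Derivation 2: Fact ⇒ Node c ⇒ g c

Two distinct leftmost derivations for the same string.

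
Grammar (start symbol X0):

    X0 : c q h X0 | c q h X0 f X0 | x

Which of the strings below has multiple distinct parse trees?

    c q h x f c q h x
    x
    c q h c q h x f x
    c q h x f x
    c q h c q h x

c q h c q h x f x

c q h x f c q h x: 1 tree
x: 1 tree
c q h c q h x f x: 2 trees
c q h x f x: 1 tree
c q h c q h x: 1 tree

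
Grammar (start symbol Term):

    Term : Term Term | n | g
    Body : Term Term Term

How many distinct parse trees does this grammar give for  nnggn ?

Parse trees for nnggn (showing first 6 of 14):
  [Term [Term n] [Term [Term n] [Term [Term g] [Term [Term g] [Term n]]]]]
  [Term [Term n] [Term [Term n] [Term [Term [Term g] [Term g]] [Term n]]]]
  [Term [Term n] [Term [Term [Term n] [Term g]] [Term [Term g] [Term n]]]]
  [Term [Term n] [Term [Term [Term n] [Term [Term g] [Term g]]] [Term n]]]
  [Term [Term n] [Term [Term [Term [Term n] [Term g]] [Term g]] [Term n]]]
  [Term [Term [Term n] [Term n]] [Term [Term g] [Term [Term g] [Term n]]]]

14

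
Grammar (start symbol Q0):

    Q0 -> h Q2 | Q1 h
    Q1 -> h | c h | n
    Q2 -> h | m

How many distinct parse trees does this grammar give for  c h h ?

Parse trees for c h h:
  [Q0 [Q1 c h] h]

1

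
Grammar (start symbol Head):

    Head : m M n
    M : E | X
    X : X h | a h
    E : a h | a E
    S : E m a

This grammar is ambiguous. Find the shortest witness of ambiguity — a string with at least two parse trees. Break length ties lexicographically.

m a h n

length 4: m a h n has 2 parse trees

Two derivations of m a h n:
  Head ⇒ m M n ⇒ m E n ⇒ m a h n
  Head ⇒ m M n ⇒ m X n ⇒ m a h n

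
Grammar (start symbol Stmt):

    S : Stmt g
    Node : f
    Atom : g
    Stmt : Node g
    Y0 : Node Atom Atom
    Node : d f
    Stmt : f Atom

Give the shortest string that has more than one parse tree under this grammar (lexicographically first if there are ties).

length 2: f g has 2 parse trees

Two derivations of f g:
  Stmt ⇒ Node g ⇒ f g
  Stmt ⇒ f Atom ⇒ f g

f g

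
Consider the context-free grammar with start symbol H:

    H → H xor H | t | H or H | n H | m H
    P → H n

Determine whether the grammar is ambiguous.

Ambiguous

Witness: m t or t

Derivation 1: H ⇒ H or H ⇒ m H or H ⇒ m t or H ⇒ m t or t
Derivation 2: H ⇒ m H ⇒ m H or H ⇒ m t or H ⇒ m t or t

Two distinct leftmost derivations for the same string.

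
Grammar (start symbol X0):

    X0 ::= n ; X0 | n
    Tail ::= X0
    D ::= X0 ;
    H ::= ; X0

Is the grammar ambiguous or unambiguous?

Unambiguous

Only X0 is reachable from X0; ignoring the rest: The reachable grammar is A → atom sep A | atom. Each atom is followed by either the separator (recurse) or end-of-string (stop) — no choice point.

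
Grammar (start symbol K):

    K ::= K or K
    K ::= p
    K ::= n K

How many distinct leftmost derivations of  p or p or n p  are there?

Parse trees for p or p or n p:
  [K [K p] or [K [K p] or [K n [K p]]]]
  [K [K [K p] or [K p]] or [K n [K p]]]

2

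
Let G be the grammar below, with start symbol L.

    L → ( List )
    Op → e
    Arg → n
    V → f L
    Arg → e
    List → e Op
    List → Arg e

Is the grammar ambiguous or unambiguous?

Ambiguous

Witness: ( e e )

Derivation 1: L ⇒ ( List ) ⇒ ( e Op ) ⇒ ( e e )
Derivation 2: L ⇒ ( List ) ⇒ ( Arg e ) ⇒ ( e e )

Two distinct leftmost derivations for the same string.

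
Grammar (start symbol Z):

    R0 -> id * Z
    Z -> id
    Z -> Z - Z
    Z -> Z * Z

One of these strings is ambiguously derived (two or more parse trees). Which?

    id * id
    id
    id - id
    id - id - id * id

id * id: 1 tree
id: 1 tree
id - id: 1 tree
id - id - id * id: 5 trees

id - id - id * id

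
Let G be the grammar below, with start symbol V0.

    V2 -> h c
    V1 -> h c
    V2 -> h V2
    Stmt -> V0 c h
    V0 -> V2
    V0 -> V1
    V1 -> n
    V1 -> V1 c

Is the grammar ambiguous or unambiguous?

Witness: h c

Derivation 1: V0 ⇒ V2 ⇒ h c
Derivation 2: V0 ⇒ V1 ⇒ h c

Two distinct leftmost derivations for the same string.

Ambiguous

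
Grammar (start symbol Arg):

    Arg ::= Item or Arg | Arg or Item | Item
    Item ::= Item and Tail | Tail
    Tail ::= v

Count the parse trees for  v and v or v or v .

Parse trees for v and v or v or v:
  [Arg [Item [Item [Tail v]] and [Tail v]] or [Arg [Item [Tail v]] or [Arg [Item [Tail v]]]]]
  [Arg [Item [Item [Tail v]] and [Tail v]] or [Arg [Arg [Item [Tail v]]] or [Item [Tail v]]]]
  [Arg [Arg [Item [Item [Tail v]] and [Tail v]] or [Arg [Item [Tail v]]]] or [Item [Tail v]]]
  [Arg [Arg [Arg [Item [Item [Tail v]] and [Tail v]]] or [Item [Tail v]]] or [Item [Tail v]]]

4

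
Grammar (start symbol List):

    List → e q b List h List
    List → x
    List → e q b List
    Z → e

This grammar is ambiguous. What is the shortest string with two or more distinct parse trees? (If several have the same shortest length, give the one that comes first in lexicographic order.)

length 1: no string has ≥2 trees
length 4: no string has ≥2 trees
length 6: no string has ≥2 trees
length 7: no string has ≥2 trees
length 9: e q b e q b x h x has 2 parse trees

Two derivations of e q b e q b x h x:
  List ⇒ e q b List h List ⇒ e q b e q b List h List ⇒ e q b e q b x h List ⇒ e q b e q b x h x
  List ⇒ e q b List ⇒ e q b e q b List h List ⇒ e q b e q b x h List ⇒ e q b e q b x h x

e q b e q b x h x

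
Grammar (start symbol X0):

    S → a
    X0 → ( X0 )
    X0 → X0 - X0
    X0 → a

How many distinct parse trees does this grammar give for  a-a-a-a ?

5

Parse trees for a-a-a-a:
  [X0 [X0 a] - [X0 [X0 a] - [X0 [X0 a] - [X0 a]]]]
  [X0 [X0 a] - [X0 [X0 [X0 a] - [X0 a]] - [X0 a]]]
  [X0 [X0 [X0 a] - [X0 a]] - [X0 [X0 a] - [X0 a]]]
  [X0 [X0 [X0 a] - [X0 [X0 a] - [X0 a]]] - [X0 a]]
  [X0 [X0 [X0 [X0 a] - [X0 a]] - [X0 a]] - [X0 a]]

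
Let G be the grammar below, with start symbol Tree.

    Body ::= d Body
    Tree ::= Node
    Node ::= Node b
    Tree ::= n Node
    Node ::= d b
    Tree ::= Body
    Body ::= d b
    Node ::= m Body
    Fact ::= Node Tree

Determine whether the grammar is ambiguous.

Ambiguous

Witness: d b

Derivation 1: Tree ⇒ Node ⇒ d b
Derivation 2: Tree ⇒ Body ⇒ d b

Two distinct leftmost derivations for the same string.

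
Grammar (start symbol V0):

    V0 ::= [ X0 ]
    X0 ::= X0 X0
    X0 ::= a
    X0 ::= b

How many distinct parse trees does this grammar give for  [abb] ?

2

Parse trees for [abb]:
  [V0 [ [X0 [X0 a] [X0 [X0 b] [X0 b]]] ]]
  [V0 [ [X0 [X0 [X0 a] [X0 b]] [X0 b]] ]]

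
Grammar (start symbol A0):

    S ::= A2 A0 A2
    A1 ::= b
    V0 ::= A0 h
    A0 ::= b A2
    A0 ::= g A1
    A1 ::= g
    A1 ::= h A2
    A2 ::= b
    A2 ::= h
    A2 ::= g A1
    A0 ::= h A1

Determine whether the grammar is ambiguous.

Unambiguous

(V0, S are unreachable from A0, so their rules don't affect L(A0).) Restricted to the reachable nonterminals, every rule has the form A → t or A → t B, and no two rules for the same A share a first terminal. The grammar encodes a DFA — one run per string.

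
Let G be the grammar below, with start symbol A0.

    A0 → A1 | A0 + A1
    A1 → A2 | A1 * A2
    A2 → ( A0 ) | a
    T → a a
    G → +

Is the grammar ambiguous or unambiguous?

Unambiguous

Only A0, A1, A2 are reachable from A0; ignoring the rest: The grammar is stratified — A0 handles '+' (left-recursive), A1 handles '*', A2 atoms. Each operator has a fixed associativity and precedence level, so every string has one parse.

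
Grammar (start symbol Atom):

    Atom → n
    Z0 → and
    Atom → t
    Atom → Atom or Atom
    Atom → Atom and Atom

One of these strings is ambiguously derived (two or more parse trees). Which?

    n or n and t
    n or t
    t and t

n or n and t

n or n and t: 2 trees
n or t: 1 tree
t and t: 1 tree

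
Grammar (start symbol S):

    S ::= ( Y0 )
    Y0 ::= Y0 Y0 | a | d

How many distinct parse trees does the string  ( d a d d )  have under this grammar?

Parse trees for ( d a d d ):
  [S ( [Y0 [Y0 d] [Y0 [Y0 a] [Y0 [Y0 d] [Y0 d]]]] )]
  [S ( [Y0 [Y0 d] [Y0 [Y0 [Y0 a] [Y0 d]] [Y0 d]]] )]
  [S ( [Y0 [Y0 [Y0 d] [Y0 a]] [Y0 [Y0 d] [Y0 d]]] )]
  [S ( [Y0 [Y0 [Y0 d] [Y0 [Y0 a] [Y0 d]]] [Y0 d]] )]
  [S ( [Y0 [Y0 [Y0 [Y0 d] [Y0 a]] [Y0 d]] [Y0 d]] )]

5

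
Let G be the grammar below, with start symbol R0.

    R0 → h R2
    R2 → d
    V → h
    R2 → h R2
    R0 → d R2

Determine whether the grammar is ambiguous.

Unambiguous

Only R0, R2 are reachable from R0; ignoring the rest: Restricted to the reachable nonterminals, every rule has the form A → t or A → t B, and no two rules for the same A share a first terminal. The grammar encodes a DFA — one run per string.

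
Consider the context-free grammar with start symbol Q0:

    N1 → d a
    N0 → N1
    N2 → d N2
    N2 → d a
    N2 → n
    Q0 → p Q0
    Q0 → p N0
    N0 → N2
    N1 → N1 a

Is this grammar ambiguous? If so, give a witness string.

Ambiguous

Witness: p d a

Derivation 1: Q0 ⇒ p N0 ⇒ p N1 ⇒ p d a
Derivation 2: Q0 ⇒ p N0 ⇒ p N2 ⇒ p d a

Two distinct leftmost derivations for the same string.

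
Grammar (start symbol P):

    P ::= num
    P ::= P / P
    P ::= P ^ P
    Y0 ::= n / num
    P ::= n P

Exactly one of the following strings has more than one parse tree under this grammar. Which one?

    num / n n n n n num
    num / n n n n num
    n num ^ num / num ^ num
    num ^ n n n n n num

num / n n n n n num: 1 tree
num / n n n n num: 1 tree
n num ^ num / num ^ num: 14 trees
num ^ n n n n n num: 1 tree

n num ^ num / num ^ num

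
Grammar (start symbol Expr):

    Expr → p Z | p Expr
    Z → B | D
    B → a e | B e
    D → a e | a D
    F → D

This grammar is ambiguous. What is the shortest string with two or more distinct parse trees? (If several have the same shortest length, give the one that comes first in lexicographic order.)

p a e

length 3: p a e has 2 parse trees

Two derivations of p a e:
  Expr ⇒ p Z ⇒ p B ⇒ p a e
  Expr ⇒ p Z ⇒ p D ⇒ p a e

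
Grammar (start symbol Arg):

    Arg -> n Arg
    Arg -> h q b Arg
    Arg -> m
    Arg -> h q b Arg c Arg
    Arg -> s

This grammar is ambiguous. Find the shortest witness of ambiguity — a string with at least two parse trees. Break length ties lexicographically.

h q b h q b m c m

length 1: no string has ≥2 trees
length 2: no string has ≥2 trees
length 3: no string has ≥2 trees
length 4: no string has ≥2 trees
length 5: no string has ≥2 trees
length 6: no string has ≥2 trees
length 7: no string has ≥2 trees
length 8: no string has ≥2 trees
length 9: h q b h q b m c m has 2 parse trees

Two derivations of h q b h q b m c m:
  Arg ⇒ h q b Arg ⇒ h q b h q b Arg c Arg ⇒ h q b h q b m c Arg ⇒ h q b h q b m c m
  Arg ⇒ h q b Arg c Arg ⇒ h q b h q b Arg c Arg ⇒ h q b h q b m c Arg ⇒ h q b h q b m c m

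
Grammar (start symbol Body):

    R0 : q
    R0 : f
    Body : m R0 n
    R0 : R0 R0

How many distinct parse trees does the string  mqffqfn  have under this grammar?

Parse trees for mqffqfn (showing first 6 of 14):
  [Body m [R0 [R0 q] [R0 [R0 f] [R0 [R0 f] [R0 [R0 q] [R0 f]]]]] n]
  [Body m [R0 [R0 q] [R0 [R0 f] [R0 [R0 [R0 f] [R0 q]] [R0 f]]]] n]
  [Body m [R0 [R0 q] [R0 [R0 [R0 f] [R0 f]] [R0 [R0 q] [R0 f]]]] n]
  [Body m [R0 [R0 q] [R0 [R0 [R0 f] [R0 [R0 f] [R0 q]]] [R0 f]]] n]
  [Body m [R0 [R0 q] [R0 [R0 [R0 [R0 f] [R0 f]] [R0 q]] [R0 f]]] n]
  [Body m [R0 [R0 [R0 q] [R0 f]] [R0 [R0 f] [R0 [R0 q] [R0 f]]]] n]

14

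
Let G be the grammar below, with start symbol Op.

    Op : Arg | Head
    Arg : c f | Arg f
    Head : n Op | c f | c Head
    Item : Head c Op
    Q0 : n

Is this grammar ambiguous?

Ambiguous

Witness: c f

Derivation 1: Op ⇒ Arg ⇒ c f
Derivation 2: Op ⇒ Head ⇒ c f

Two distinct leftmost derivations for the same string.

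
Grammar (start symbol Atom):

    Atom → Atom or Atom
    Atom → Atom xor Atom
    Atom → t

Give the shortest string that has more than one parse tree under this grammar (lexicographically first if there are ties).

t or t or t

length 1: no string has ≥2 trees
length 3: no string has ≥2 trees
length 5: t or t or t has 2 parse trees

Two derivations of t or t or t:
  Atom ⇒ Atom or Atom ⇒ Atom or Atom or Atom ⇒ t or Atom or Atom ⇒ t or t or Atom ⇒ t or t or t
  Atom ⇒ Atom or Atom ⇒ t or Atom ⇒ t or Atom or Atom ⇒ t or t or Atom ⇒ t or t or t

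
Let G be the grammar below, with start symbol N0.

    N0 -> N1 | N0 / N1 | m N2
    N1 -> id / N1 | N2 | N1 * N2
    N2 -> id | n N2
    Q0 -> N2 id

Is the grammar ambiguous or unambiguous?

Ambiguous

Witness: id / id

Derivation 1: N0 ⇒ N1 ⇒ id / N1 ⇒ id / N2 ⇒ id / id
Derivation 2: N0 ⇒ N0 / N1 ⇒ N1 / N1 ⇒ N2 / N1 ⇒ id / N1 ⇒ id / N2 ⇒ id / id

Two distinct leftmost derivations for the same string.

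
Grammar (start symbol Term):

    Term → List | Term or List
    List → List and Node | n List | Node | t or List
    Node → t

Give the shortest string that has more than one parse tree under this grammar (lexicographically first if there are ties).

length 1: no string has ≥2 trees
length 2: no string has ≥2 trees
length 3: t or t has 2 parse trees

Two derivations of t or t:
  Term ⇒ List ⇒ t or List ⇒ t or Node ⇒ t or t
  Term ⇒ Term or List ⇒ List or List ⇒ Node or List ⇒ t or List ⇒ t or Node ⇒ t or t

t or t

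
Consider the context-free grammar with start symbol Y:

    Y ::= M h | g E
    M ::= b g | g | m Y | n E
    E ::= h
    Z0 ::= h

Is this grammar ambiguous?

Ambiguous

Witness: g h

Derivation 1: Y ⇒ M h ⇒ g h
Derivation 2: Y ⇒ g E ⇒ g h

Two distinct leftmost derivations for the same string.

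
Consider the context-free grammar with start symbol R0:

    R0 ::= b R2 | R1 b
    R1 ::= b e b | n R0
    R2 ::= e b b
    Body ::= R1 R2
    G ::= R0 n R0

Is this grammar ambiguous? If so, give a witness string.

Witness: b e b b

Derivation 1: R0 ⇒ b R2 ⇒ b e b b
Derivation 2: R0 ⇒ R1 b ⇒ b e b b

Two distinct leftmost derivations for the same string.

Ambiguous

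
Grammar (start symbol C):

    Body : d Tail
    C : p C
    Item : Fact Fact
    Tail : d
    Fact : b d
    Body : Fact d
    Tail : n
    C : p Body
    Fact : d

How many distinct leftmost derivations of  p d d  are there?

Parse trees for p d d:
  [C p [Body d [Tail d]]]
  [C p [Body [Fact d] d]]

2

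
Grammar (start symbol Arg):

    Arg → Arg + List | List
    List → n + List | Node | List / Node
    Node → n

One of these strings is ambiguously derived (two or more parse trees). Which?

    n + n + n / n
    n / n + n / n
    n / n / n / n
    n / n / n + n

n + n + n / n

n + n + n / n: 7 trees
n / n + n / n: 1 tree
n / n / n / n: 1 tree
n / n / n + n: 1 tree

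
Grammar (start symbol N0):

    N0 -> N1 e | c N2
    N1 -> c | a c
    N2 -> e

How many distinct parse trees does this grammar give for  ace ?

1

Parse trees for ace:
  [N0 [N1 a c] e]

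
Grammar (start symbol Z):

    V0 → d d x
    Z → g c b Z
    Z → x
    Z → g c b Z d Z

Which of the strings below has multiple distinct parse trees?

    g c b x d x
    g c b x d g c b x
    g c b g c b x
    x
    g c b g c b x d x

g c b x d x: 1 tree
g c b x d g c b x: 1 tree
g c b g c b x: 1 tree
x: 1 tree
g c b g c b x d x: 2 trees

g c b g c b x d x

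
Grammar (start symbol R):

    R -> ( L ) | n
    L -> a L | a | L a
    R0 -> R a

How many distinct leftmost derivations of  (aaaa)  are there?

8

Parse trees for (aaaa):
  [R ( [L a [L a [L a [L a]]]] )]
  [R ( [L a [L a [L [L a] a]]] )]
  [R ( [L a [L [L a [L a]] a]] )]
  [R ( [L a [L [L [L a] a] a]] )]
  [R ( [L [L a [L a [L a]]] a] )]
  [R ( [L [L a [L [L a] a]] a] )]
  [R ( [L [L [L a [L a]] a] a] )]
  [R ( [L [L [L [L a] a] a] a] )]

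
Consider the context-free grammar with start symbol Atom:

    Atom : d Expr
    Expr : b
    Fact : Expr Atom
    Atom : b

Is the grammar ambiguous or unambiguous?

Unambiguous

(Fact is unreachable from Atom, so its rules don't affect L(Atom).) Each reachable nonterminal has at most one production per leading terminal, and all productions are right-linear; the derivation is determined token-by-token.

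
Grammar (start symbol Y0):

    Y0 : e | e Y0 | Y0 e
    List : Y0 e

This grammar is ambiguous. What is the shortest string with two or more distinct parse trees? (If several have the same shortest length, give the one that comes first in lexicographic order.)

length 1: no string has ≥2 trees
length 2: e e has 2 parse trees

Two derivations of e e:
  Y0 ⇒ e Y0 ⇒ e e
  Y0 ⇒ Y0 e ⇒ e e

e e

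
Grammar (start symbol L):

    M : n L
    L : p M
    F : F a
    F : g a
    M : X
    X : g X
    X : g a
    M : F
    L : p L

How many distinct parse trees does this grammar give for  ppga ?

Parse trees for ppga:
  [L p [L p [M [X g a]]]]
  [L p [L p [M [F g a]]]]

2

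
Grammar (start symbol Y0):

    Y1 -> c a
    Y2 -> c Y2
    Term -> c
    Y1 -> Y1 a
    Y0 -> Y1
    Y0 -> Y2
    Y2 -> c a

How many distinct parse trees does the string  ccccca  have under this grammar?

1

Parse trees for ccccca:
  [Y0 [Y2 c [Y2 c [Y2 c [Y2 c [Y2 c a]]]]]]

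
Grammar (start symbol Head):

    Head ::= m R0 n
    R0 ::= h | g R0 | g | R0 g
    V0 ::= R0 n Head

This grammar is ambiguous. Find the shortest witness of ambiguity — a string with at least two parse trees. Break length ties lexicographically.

m g g n

length 3: no string has ≥2 trees
length 4: m g g n has 2 parse trees

Two derivations of m g g n:
  Head ⇒ m R0 n ⇒ m g R0 n ⇒ m g g n
  Head ⇒ m R0 n ⇒ m R0 g n ⇒ m g g n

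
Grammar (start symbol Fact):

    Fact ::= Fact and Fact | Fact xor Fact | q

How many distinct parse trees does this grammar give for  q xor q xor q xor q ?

5

Parse trees for q xor q xor q xor q:
  [Fact [Fact q] xor [Fact [Fact q] xor [Fact [Fact q] xor [Fact q]]]]
  [Fact [Fact q] xor [Fact [Fact [Fact q] xor [Fact q]] xor [Fact q]]]
  [Fact [Fact [Fact q] xor [Fact q]] xor [Fact [Fact q] xor [Fact q]]]
  [Fact [Fact [Fact q] xor [Fact [Fact q] xor [Fact q]]] xor [Fact q]]
  [Fact [Fact [Fact [Fact q] xor [Fact q]] xor [Fact q]] xor [Fact q]]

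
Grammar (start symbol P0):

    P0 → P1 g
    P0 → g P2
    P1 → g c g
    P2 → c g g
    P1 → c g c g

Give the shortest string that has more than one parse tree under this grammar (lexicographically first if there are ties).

g c g g

length 4: g c g g has 2 parse trees

Two derivations of g c g g:
  P0 ⇒ P1 g ⇒ g c g g
  P0 ⇒ g P2 ⇒ g c g g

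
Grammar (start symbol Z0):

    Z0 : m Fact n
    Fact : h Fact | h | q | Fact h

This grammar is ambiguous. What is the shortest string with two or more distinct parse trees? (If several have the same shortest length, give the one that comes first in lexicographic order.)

length 3: no string has ≥2 trees
length 4: m h h n has 2 parse trees

Two derivations of m h h n:
  Z0 ⇒ m Fact n ⇒ m h Fact n ⇒ m h h n
  Z0 ⇒ m Fact n ⇒ m Fact h n ⇒ m h h n

m h h n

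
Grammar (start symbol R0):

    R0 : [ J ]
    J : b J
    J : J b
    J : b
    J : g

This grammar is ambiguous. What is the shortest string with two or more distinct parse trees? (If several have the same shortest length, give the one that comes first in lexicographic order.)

length 3: no string has ≥2 trees
length 4: [ b b ] has 2 parse trees

Two derivations of [ b b ]:
  R0 ⇒ [ J ] ⇒ [ b J ] ⇒ [ b b ]
  R0 ⇒ [ J ] ⇒ [ J b ] ⇒ [ b b ]

[ b b ]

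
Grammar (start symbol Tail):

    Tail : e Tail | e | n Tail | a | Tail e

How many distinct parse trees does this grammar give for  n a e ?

Parse trees for n a e:
  [Tail n [Tail [Tail a] e]]
  [Tail [Tail n [Tail a]] e]

2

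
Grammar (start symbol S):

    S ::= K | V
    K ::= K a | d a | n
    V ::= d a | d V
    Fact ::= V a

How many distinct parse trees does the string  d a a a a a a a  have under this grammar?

1

Parse trees for d a a a a a a a:
  [S [K [K [K [K [K [K [K d a] a] a] a] a] a] a]]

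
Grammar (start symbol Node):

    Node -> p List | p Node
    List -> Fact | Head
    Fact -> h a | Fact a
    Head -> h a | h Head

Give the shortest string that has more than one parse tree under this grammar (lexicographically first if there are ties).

length 3: p h a has 2 parse trees

Two derivations of p h a:
  Node ⇒ p List ⇒ p Fact ⇒ p h a
  Node ⇒ p List ⇒ p Head ⇒ p h a

p h a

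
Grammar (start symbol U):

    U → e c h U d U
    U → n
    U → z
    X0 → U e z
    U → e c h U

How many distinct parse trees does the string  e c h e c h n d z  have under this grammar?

Parse trees for e c h e c h n d z:
  [U e c h [U e c h [U n]] d [U z]]
  [U e c h [U e c h [U n] d [U z]]]

2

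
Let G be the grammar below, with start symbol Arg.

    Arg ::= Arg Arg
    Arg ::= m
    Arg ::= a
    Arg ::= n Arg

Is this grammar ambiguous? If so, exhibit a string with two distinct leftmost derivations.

Ambiguous

Witness: a a a

Derivation 1: Arg ⇒ Arg Arg ⇒ Arg Arg Arg ⇒ a Arg Arg ⇒ a a Arg ⇒ a a a
Derivation 2: Arg ⇒ Arg Arg ⇒ a Arg ⇒ a Arg Arg ⇒ a a Arg ⇒ a a a

Two distinct leftmost derivations for the same string.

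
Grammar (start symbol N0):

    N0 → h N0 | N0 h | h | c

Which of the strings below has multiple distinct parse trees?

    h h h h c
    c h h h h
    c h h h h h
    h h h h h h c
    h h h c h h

h h h c h h

h h h h c: 1 tree
c h h h h: 1 tree
c h h h h h: 1 tree
h h h h h h c: 1 tree
h h h c h h: 10 trees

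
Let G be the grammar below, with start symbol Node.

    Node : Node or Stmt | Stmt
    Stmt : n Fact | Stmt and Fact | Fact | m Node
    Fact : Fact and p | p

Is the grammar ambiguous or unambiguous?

Witness: p and p

Derivation 1: Node ⇒ Stmt ⇒ Stmt and Fact ⇒ Fact and Fact ⇒ p and Fact ⇒ p and p
Derivation 2: Node ⇒ Stmt ⇒ Fact ⇒ Fact and p ⇒ p and p

Two distinct leftmost derivations for the same string.

Ambiguous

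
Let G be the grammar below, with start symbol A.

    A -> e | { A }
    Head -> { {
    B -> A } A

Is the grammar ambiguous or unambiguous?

Unambiguous

Only A is reachable from A; ignoring the rest: L(A) is { openⁿ atom closeⁿ : n ≥ 0 }. The bracket depth fixes n, and the derivation is forced at every step.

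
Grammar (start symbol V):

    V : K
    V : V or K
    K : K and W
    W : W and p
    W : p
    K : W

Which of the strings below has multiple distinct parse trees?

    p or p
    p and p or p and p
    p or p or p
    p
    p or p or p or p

p or p: 1 tree
p and p or p and p: 4 trees
p or p or p: 1 tree
p: 1 tree
p or p or p or p: 1 tree

p and p or p and p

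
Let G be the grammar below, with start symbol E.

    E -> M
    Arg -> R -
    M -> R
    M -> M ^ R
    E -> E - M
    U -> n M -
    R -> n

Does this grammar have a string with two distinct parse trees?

Unambiguous

Only E, M, R are reachable from E; ignoring the rest: E → E - M | M  ;  M → M ^ R | R  — a left-associative chain with R at the bottom. Each string factors uniquely by precedence.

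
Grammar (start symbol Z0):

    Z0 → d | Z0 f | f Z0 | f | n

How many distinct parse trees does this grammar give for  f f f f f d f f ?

21

Parse trees for f f f f f d f f (showing first 6 of 21):
  [Z0 [Z0 [Z0 f [Z0 f [Z0 f [Z0 f [Z0 f [Z0 d]]]]]] f] f]
  [Z0 [Z0 f [Z0 [Z0 f [Z0 f [Z0 f [Z0 f [Z0 d]]]]] f]] f]
  [Z0 [Z0 f [Z0 f [Z0 [Z0 f [Z0 f [Z0 f [Z0 d]]]] f]]] f]
  [Z0 [Z0 f [Z0 f [Z0 f [Z0 [Z0 f [Z0 f [Z0 d]]] f]]]] f]
  [Z0 [Z0 f [Z0 f [Z0 f [Z0 f [Z0 [Z0 f [Z0 d]] f]]]]] f]
  [Z0 [Z0 f [Z0 f [Z0 f [Z0 f [Z0 f [Z0 [Z0 d] f]]]]]] f]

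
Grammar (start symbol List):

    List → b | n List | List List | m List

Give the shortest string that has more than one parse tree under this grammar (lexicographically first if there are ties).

b b b

length 1: no string has ≥2 trees
length 2: no string has ≥2 trees
length 3: b b b has 2 parse trees

Two derivations of b b b:
  List ⇒ List List ⇒ b List ⇒ b List List ⇒ b b List ⇒ b b b
  List ⇒ List List ⇒ List List List ⇒ b List List ⇒ b b List ⇒ b b b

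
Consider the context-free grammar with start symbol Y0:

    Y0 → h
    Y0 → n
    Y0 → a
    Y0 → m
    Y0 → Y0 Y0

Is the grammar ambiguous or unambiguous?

Ambiguous

Witness: a a a

Derivation 1: Y0 ⇒ Y0 Y0 ⇒ a Y0 ⇒ a Y0 Y0 ⇒ a a Y0 ⇒ a a a
Derivation 2: Y0 ⇒ Y0 Y0 ⇒ Y0 Y0 Y0 ⇒ a Y0 Y0 ⇒ a a Y0 ⇒ a a a

Two distinct leftmost derivations for the same string.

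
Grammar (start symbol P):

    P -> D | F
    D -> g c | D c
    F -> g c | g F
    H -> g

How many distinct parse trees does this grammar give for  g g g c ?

1

Parse trees for g g g c:
  [P [F g [F g [F g c]]]]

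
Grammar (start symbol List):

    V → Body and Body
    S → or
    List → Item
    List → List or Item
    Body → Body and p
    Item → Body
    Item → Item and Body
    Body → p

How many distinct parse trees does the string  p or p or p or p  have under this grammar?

1

Parse trees for p or p or p or p:
  [List [List [List [List [Item [Body p]]] or [Item [Body p]]] or [Item [Body p]]] or [Item [Body p]]]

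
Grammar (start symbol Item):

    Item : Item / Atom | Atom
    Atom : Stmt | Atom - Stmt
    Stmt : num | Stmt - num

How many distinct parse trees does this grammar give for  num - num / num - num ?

Parse trees for num - num / num - num:
  [Item [Item [Atom [Stmt [Stmt num] - num]]] / [Atom [Stmt [Stmt num] - num]]]
  [Item [Item [Atom [Stmt [Stmt num] - num]]] / [Atom [Atom [Stmt num]] - [Stmt num]]]
  [Item [Item [Atom [Atom [Stmt num]] - [Stmt num]]] / [Atom [Stmt [Stmt num] - num]]]
  [Item [Item [Atom [Atom [Stmt num]] - [Stmt num]]] / [Atom [Atom [Stmt num]] - [Stmt num]]]

4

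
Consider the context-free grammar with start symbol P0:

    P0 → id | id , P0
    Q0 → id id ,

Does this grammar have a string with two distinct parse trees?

Unambiguous

Only P0 is reachable from P0; ignoring the rest: Right-recursive list with a separator: after each atom, whether the separator follows determines the rule. One parse per string.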